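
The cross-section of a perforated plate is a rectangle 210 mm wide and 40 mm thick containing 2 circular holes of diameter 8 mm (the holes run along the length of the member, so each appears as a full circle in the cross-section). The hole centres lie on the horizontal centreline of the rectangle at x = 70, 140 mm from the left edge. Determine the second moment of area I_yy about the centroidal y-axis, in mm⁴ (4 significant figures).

Split into non-overlapping primitives; take the origin at the lower-left of the bounding box.
Plate: 210 × 40, A = 8 400 mm², x = 105 mm, Ī = 30 870 000 mm⁴.
Hole 1 (subtracted): ⌀8, A = 50.2655 mm², x = 70 mm, Ī = 201.062 mm⁴.
Hole 2 (subtracted): ⌀8, A = 50.2655 mm², x = 140 mm, Ī = 201.062 mm⁴.
By symmetry the centroid is at mid-width, x̄ = 105 mm.
Transfer each piece to the centroidal y-axis using Ī + A·d² with d = x − 105:
  plate: d = 0 mm → contributes +30 870 000 mm⁴
  hole 1: d = -35 mm → contributes −61776.3 mm⁴
  hole 2: d = 35 mm → contributes −61776.3 mm⁴
Total I = 30 746 447 mm⁴.

I_yy ≈ 3.075 × 10⁷ mm⁴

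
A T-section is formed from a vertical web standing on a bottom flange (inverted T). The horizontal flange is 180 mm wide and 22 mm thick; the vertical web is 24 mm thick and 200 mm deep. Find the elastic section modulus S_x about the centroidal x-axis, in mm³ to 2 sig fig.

S_x ≈ 2.9 × 10⁵ mm³

Split into non-overlapping primitives; take the origin at the lower-left of the bounding box.
Flange: 180 × 22, A = 3 960 mm², y = 11 mm, Ī = 159 720 mm⁴.
Web: 24 × 200, A = 4 800 mm², y = 122 mm, Ī = 16 000 000 mm⁴.
Centroid: ȳ = ΣA·y / ΣA = 71.82 mm.
Transfer each piece to the centroidal x-axis using Ī + A·d² with d = y − 71.82:
  flange: d = -60.82 mm → contributes +14 808 971 mm⁴
  web: d = 50.18 mm → contributes +28 085 632 mm⁴
Total I = 42 894 602 mm⁴.
Extreme fibre distance c = 150.2 mm; S = I/c = 285 625 mm³.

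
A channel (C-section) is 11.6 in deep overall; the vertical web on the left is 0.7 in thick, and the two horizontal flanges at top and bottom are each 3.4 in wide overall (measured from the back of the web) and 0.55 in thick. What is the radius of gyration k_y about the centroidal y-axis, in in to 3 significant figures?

Decompose the section into non-overlapping parts with the origin at the bottom-left of its bounding rectangle.
Web: 0.7 × 11.6, A = 8.12 in², x = 0.35 in, Ī = 0.33157 in⁴.
Top flange (beyond web): 2.7 × 0.55, A = 1.485 in², x = 2.05 in, Ī = 0.90214 in⁴.
Bottom flange (beyond web): 2.7 × 0.55, A = 1.485 in², x = 2.05 in, Ī = 0.90214 in⁴.
Centroid: x̄ = ΣA·x / ΣA = 0.80528 in.
Transfer each piece to the centroidal y-axis using Ī + A·d² with d = x − 0.80528:
  web: d = -0.45528 in → contributes +2.0146 in⁴
  top flange (beyond web): d = 1.2447 in → contributes +3.2029 in⁴
  bottom flange (beyond web): d = 1.2447 in → contributes +3.2029 in⁴
Total I = 8.4205 in⁴.
Radius of gyration: k = √(I/A) = √(8.4205 / 11.09) = 0.87137 in.

k_y ≈ 0.871 in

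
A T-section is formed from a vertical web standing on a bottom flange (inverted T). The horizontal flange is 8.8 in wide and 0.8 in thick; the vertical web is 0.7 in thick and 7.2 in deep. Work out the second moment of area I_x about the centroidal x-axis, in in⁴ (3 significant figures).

I_x ≈ 69.1 in⁴

Decompose the section into non-overlapping parts with the origin at the bottom-left of its bounding rectangle.
Flange: 8.8 × 0.8, A = 7.04 in², y = 0.4 in, Ī = 0.37547 in⁴.
Web: 0.7 × 7.2, A = 5.04 in², y = 4.4 in, Ī = 21.773 in⁴.
Centroid: ȳ = ΣA·y / ΣA = 2.0689 in.
Transfer each piece to the centroidal x-axis using Ī + A·d² with d = y − 2.0689:
  flange: d = -1.6689 in → contributes +19.983 in⁴
  web: d = 2.3311 in → contributes +49.161 in⁴
Total I = 69.144 in⁴.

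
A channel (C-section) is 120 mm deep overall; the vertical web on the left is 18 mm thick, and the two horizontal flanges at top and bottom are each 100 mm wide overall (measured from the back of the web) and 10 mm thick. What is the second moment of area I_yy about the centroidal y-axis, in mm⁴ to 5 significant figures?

Split into non-overlapping primitives; take the origin at the lower-left of the bounding box.
Web: 18 × 120, A = 2 160 mm², x = 9 mm, Ī = 58 320 mm⁴.
Top flange (beyond web): 82 × 10, A = 820 mm², x = 59 mm, Ī = 459473.3 mm⁴.
Bottom flange (beyond web): 82 × 10, A = 820 mm², x = 59 mm, Ī = 459473.3 mm⁴.
Centroid: x̄ = ΣA·x / ΣA = 30.57895 mm.
Transfer each piece to the centroidal y-axis using Ī + A·d² with d = x − 30.57895:
  web: d = -21.57895 mm → contributes +1 064 126 mm⁴
  top flange (beyond web): d = 28.42105 mm → contributes +1 121 833 mm⁴
  bottom flange (beyond web): d = 28.42105 mm → contributes +1 121 833 mm⁴
Total I = 3 307 793 mm⁴.

I_yy ≈ 3.3078 × 10⁶ mm⁴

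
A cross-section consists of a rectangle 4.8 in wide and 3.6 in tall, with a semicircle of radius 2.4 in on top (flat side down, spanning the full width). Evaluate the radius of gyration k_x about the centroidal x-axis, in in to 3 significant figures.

Split into non-overlapping primitives; take the origin at the lower-left of the bounding box.
Rectangular body: 4.8 × 3.6, A = 17.28 in², y = 1.8 in, Ī = 18.662 in⁴.
Semicircular cap: semicircle r = 2.4, A = 9.0478 in², y = 4.6186 in, Ī = 3.6415 in⁴.
Centroid: ȳ = ΣA·y / ΣA = 2.7686 in.
Transfer each piece to the centroidal x-axis using Ī + A·d² with d = y − 2.7686:
  rectangular body: d = -0.96864 in → contributes +34.875 in⁴
  semicircular cap: d = 1.85 in → contributes +34.606 in⁴
Total I = 69.481 in⁴.
Radius of gyration: k = √(I/A) = √(69.481 / 26.328) = 1.6245 in.

k_x ≈ 1.62 in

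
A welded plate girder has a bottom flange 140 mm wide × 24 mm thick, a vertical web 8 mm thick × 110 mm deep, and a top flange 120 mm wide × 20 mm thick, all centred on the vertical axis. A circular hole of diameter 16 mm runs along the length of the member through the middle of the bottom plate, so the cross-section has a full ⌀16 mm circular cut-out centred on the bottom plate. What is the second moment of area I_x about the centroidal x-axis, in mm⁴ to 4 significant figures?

I_x ≈ 2.496 × 10⁷ mm⁴

Treat the section as a set of non-overlapping primitives; coordinates are from the bounding-box lower-left.
Bottom plate: 140 × 24, A = 3 360 mm², y = 12 mm, Ī = 161 280 mm⁴.
Web plate: 8 × 110, A = 880 mm², y = 79 mm, Ī = 887 333 mm⁴.
Top plate: 120 × 20, A = 2 400 mm², y = 144 mm, Ī = 80 000 mm⁴.
Hole (subtracted): ⌀16, A = 201.062 mm², y = 12 mm, Ī = 3216.99 mm⁴.
Centroid: ȳ = ΣA·y / ΣA = 70.3574 mm.
Transfer each piece to the centroidal x-axis using Ī + A·d² with d = y − 70.3574:
  bottom plate: d = -58.3574 mm → contributes +11 604 069 mm⁴
  web plate: d = 8.64255 mm → contributes +953 064 mm⁴
  top plate: d = 73.6426 mm → contributes +13 095 741 mm⁴
  hole: d = -58.3574 mm → contributes −687 952 mm⁴
Total I = 24 964 921 mm⁴.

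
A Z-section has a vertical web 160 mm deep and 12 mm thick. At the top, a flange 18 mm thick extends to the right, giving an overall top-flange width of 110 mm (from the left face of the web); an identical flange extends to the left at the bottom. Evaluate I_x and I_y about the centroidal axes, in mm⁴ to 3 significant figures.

I_x ≈ 2.20 × 10⁷ mm⁴, I_y ≈ 1.35 × 10⁷ mm⁴

Decompose the section into non-overlapping parts with the origin at the bottom-left of its bounding rectangle.
Web: 12 × 160, A = 1 920 mm², y = 80 mm, Ī = 4 096 000 mm⁴.
Top flange (beyond web): 98 × 18, A = 1 764 mm², y = 151 mm, Ī = 47 628 mm⁴.
Bottom flange (beyond web): 98 × 18, A = 1 764 mm², y = 9 mm, Ī = 47 628 mm⁴.
Centroid: ȳ = ΣA·y / ΣA = 80 mm.
Transfer each piece to the centroidal x-axis using Ī + A·d² with d = y − 80:
  web: d = 0 mm → contributes +4 096 000 mm⁴
  top flange (beyond web): d = 71 mm → contributes +8 939 952 mm⁴
  bottom flange (beyond web): d = -71 mm → contributes +8 939 952 mm⁴
Total I = 21 975 904 mm⁴.
For the y-axis: x̄ = 104 mm.
Repeating about the centroidal y-axis gives I_y = 13 518 816 mm⁴.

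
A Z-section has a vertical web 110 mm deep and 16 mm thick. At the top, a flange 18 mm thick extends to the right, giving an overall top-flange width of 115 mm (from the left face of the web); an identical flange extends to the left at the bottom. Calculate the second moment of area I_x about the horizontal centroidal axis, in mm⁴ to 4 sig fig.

I_x ≈ 9.412 × 10⁶ mm⁴

Decompose the section into non-overlapping parts with the origin at the bottom-left of its bounding rectangle.
Web: 16 × 110, A = 1 760 mm², y = 55 mm, Ī = 1 774 667 mm⁴.
Top flange (beyond web): 99 × 18, A = 1 782 mm², y = 101 mm, Ī = 48 114 mm⁴.
Bottom flange (beyond web): 99 × 18, A = 1 782 mm², y = 9 mm, Ī = 48 114 mm⁴.
Centroid: ȳ = ΣA·y / ΣA = 55 mm.
Transfer each piece to the horizontal centroidal axis using Ī + A·d² with d = y − 55:
  web: d = 0 mm → contributes +1 774 667 mm⁴
  top flange (beyond web): d = 46 mm → contributes +3 818 826 mm⁴
  bottom flange (beyond web): d = -46 mm → contributes +3 818 826 mm⁴
Total I = 9 412 319 mm⁴.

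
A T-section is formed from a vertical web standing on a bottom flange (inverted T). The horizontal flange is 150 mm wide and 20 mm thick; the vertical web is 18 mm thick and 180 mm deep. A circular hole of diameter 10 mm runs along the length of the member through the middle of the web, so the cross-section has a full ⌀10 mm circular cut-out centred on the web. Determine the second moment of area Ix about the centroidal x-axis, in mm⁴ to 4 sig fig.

Treat the section as a set of non-overlapping primitives; coordinates are from the bounding-box lower-left.
Flange: 150 × 20, A = 3 000 mm², y = 10 mm, Ī = 100 000 mm⁴.
Web: 18 × 180, A = 3 240 mm², y = 110 mm, Ī = 8 748 000 mm⁴.
Hole (subtracted): ⌀10, A = 78.5398 mm², y = 110 mm, Ī = 490.874 mm⁴.
Centroid: ȳ = ΣA·y / ΣA = 61.3102 mm.
Transfer each piece to the centroidal x-axis using Ī + A·d² with d = y − 61.3102:
  flange: d = -51.3102 mm → contributes +7 998 223 mm⁴
  web: d = 48.6898 mm → contributes +16 429 044 mm⁴
  hole: d = 48.6898 mm → contributes −186 685 mm⁴
Total I = 24 240 582 mm⁴.

Ix ≈ 2.424 × 10⁷ mm⁴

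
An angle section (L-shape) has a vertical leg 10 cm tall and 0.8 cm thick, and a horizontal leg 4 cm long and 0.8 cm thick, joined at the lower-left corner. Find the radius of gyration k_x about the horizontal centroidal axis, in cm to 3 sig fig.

k_x ≈ 3.20 cm

Treat the section as a set of non-overlapping primitives; coordinates are from the bounding-box lower-left.
Vertical leg: 0.8 × 10, A = 8 cm², y = 5 cm, Ī = 66.667 cm⁴.
Horizontal leg (remainder): 3.2 × 0.8, A = 2.56 cm², y = 0.4 cm, Ī = 0.13653 cm⁴.
Centroid: ȳ = ΣA·y / ΣA = 3.8848 cm.
Transfer each piece to the horizontal centroidal axis using Ī + A·d² with d = y − 3.8848:
  vertical leg: d = 1.1152 cm → contributes +76.615 cm⁴
  horizontal leg (remainder): d = -3.4848 cm → contributes +31.226 cm⁴
Total I = 107.84 cm⁴.
Radius of gyration: k = √(I/A) = √(107.84 / 10.56) = 3.1957 cm.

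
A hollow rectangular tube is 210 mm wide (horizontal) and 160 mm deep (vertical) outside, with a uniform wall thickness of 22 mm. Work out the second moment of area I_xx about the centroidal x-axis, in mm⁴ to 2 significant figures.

Break the section into simple shapes (no overlaps), measuring from the bottom-left corner of the bounding box.
Outer rectangle: 210 × 160, A = 33 600 mm², y = 80 mm, Ī = 71 680 000 mm⁴.
Inner void (subtracted): 166 × 116, A = 19 256 mm², y = 80 mm, Ī = 21 592 395 mm⁴.
By symmetry the centroid is at mid-height, ȳ = 80 mm.
All pieces are centred on the centroidal x-axis, so I = ΣĪ (holes subtracted) = 50 087 605 mm⁴.

I_xx ≈ 5.0 × 10⁷ mm⁴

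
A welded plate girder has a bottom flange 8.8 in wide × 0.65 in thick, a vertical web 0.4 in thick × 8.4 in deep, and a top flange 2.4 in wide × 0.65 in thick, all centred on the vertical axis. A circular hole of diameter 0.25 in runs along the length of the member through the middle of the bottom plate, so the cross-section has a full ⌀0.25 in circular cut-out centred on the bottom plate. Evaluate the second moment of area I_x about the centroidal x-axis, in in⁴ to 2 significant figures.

Decompose the section into non-overlapping parts with the origin at the bottom-left of its bounding rectangle.
Bottom plate: 8.8 × 0.65, A = 5.72 in², y = 0.325 in, Ī = 0.2014 in⁴.
Web plate: 0.4 × 8.4, A = 3.36 in², y = 4.85 in, Ī = 19.76 in⁴.
Top plate: 2.4 × 0.65, A = 1.56 in², y = 9.375 in, Ī = 0.05493 in⁴.
Hole (subtracted): ⌀0.25, A = 0.04909 in², y = 0.325 in, Ī = 0.0001917 in⁴.
Centroid: ȳ = ΣA·y / ΣA = 3.094 in.
Transfer each piece to the centroidal x-axis using Ī + A·d² with d = y − 3.094:
  bottom plate: d = -2.769 in → contributes +44.05 in⁴
  web plate: d = 1.756 in → contributes +30.12 in⁴
  top plate: d = 6.281 in → contributes +61.61 in⁴
  hole: d = -2.769 in → contributes −0.3765 in⁴
Total I = 135.4 in⁴.

I_x ≈ 140 in⁴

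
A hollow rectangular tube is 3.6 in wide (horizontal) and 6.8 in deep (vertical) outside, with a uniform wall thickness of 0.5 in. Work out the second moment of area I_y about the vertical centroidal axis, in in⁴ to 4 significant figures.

I_y ≈ 17.94 in⁴

Break the section into simple shapes (no overlaps), measuring from the bottom-left corner of the bounding box.
Outer rectangle: 3.6 × 6.8, A = 24.48 in², x = 1.8 in, Ī = 26.4384 in⁴.
Inner void (subtracted): 2.6 × 5.8, A = 15.08 in², x = 1.8 in, Ī = 8.49507 in⁴.
By symmetry the centroid is at mid-width, x̄ = 1.8 in.
All pieces are centred on the vertical centroidal axis, so I = ΣĪ (holes subtracted) = 17.9433 in⁴.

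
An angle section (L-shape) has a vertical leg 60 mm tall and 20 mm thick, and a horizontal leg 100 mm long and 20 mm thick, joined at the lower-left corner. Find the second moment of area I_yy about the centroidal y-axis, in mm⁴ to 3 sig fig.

Treat the section as a set of non-overlapping primitives; coordinates are from the bounding-box lower-left.
Vertical leg: 20 × 60, A = 1 200 mm², x = 10 mm, Ī = 40 000 mm⁴.
Horizontal leg (remainder): 80 × 20, A = 1 600 mm², x = 60 mm, Ī = 853 333 mm⁴.
Centroid: x̄ = ΣA·x / ΣA = 38.571 mm.
Transfer each piece to the centroidal y-axis using Ī + A·d² with d = x − 38.571:
  vertical leg: d = -28.571 mm → contributes +1 019 592 mm⁴
  horizontal leg (remainder): d = 21.429 mm → contributes +1 588 027 mm⁴
Total I = 2 607 619 mm⁴.

I_yy ≈ 2.61 × 10⁶ mm⁴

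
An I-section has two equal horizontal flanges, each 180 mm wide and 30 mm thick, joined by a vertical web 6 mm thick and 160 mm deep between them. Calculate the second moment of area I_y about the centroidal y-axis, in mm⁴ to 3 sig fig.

Decompose the section into non-overlapping parts with the origin at the bottom-left of its bounding rectangle.
Bottom flange: 180 × 30, A = 5 400 mm², x = 90 mm, Ī = 14 580 000 mm⁴.
Web: 6 × 160, A = 960 mm², x = 90 mm, Ī = 2 880 mm⁴.
Top flange: 180 × 30, A = 5 400 mm², x = 90 mm, Ī = 14 580 000 mm⁴.
By symmetry the centroid is at mid-width, x̄ = 90 mm.
All pieces are centred on the centroidal y-axis, so I = ΣĪ = 29 162 880 mm⁴.

I_y ≈ 2.92 × 10⁷ mm⁴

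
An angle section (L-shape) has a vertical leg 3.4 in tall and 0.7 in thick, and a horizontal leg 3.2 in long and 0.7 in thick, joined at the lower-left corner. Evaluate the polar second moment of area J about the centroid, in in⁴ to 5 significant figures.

J ≈ 7.7925 in⁴

Break the section into simple shapes (no overlaps), measuring from the bottom-left corner of the bounding box.
Vertical leg: 0.7 × 3.4, A = 2.38 in², y = 1.7 in, Ī = 2.292733 in⁴.
Horizontal leg (remainder): 2.5 × 0.7, A = 1.75 in², y = 0.35 in, Ī = 0.07145833 in⁴.
Centroid: ȳ = ΣA·y / ΣA = 1.127966 in.
Transfer each piece to the centroidal x-axis using Ī + A·d² with d = y − 1.127966:
  vertical leg: d = 0.5720339 in → contributes +3.071524 in⁴
  horizontal leg (remainder): d = -0.7779661 in → contributes +1.130613 in⁴
Total I = 4.202137 in⁴.
For the y-axis: x̄ = 1.027966 in.
Repeating about the centroidal y-axis gives I_y = 3.590337 in⁴.
Polar second moment: J = I_x + I_y = 7.792473 in⁴.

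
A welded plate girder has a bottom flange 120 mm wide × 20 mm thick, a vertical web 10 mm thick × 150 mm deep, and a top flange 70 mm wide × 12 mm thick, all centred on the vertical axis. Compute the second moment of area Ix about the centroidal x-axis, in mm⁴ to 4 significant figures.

Ix ≈ 2.185 × 10⁷ mm⁴

Split into non-overlapping primitives; take the origin at the lower-left of the bounding box.
Bottom plate: 120 × 20, A = 2 400 mm², y = 10 mm, Ī = 80 000 mm⁴.
Web plate: 10 × 150, A = 1 500 mm², y = 95 mm, Ī = 2 812 500 mm⁴.
Top plate: 70 × 12, A = 840 mm², y = 176 mm, Ī = 10 080 mm⁴.
Centroid: ȳ = ΣA·y / ΣA = 66.3165 mm.
Transfer each piece to the centroidal x-axis using Ī + A·d² with d = y − 66.3165:
  bottom plate: d = -56.3165 mm → contributes +7 691 704 mm⁴
  web plate: d = 28.6835 mm → contributes +4 046 619 mm⁴
  top plate: d = 109.684 mm → contributes +10 115 683 mm⁴
Total I = 21 854 005 mm⁴.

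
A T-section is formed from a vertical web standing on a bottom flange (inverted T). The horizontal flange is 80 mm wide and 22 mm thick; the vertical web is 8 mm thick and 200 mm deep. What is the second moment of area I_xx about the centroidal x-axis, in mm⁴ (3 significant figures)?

Treat the section as a set of non-overlapping primitives; coordinates are from the bounding-box lower-left.
Flange: 80 × 22, A = 1 760 mm², y = 11 mm, Ī = 70 987 mm⁴.
Web: 8 × 200, A = 1 600 mm², y = 122 mm, Ī = 5 333 333 mm⁴.
Centroid: ȳ = ΣA·y / ΣA = 63.857 mm.
Transfer each piece to the centroidal x-axis using Ī + A·d² with d = y − 63.857:
  flange: d = -52.857 mm → contributes +4 988 211 mm⁴
  web: d = 58.143 mm → contributes +10 742 280 mm⁴
Total I = 15 730 491 mm⁴.

I_xx ≈ 1.57 × 10⁷ mm⁴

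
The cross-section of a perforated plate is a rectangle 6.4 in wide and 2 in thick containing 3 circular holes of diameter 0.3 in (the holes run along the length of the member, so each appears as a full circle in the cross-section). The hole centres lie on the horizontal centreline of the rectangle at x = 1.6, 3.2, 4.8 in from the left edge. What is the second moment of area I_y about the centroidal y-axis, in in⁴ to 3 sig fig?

I_y ≈ 43.3 in⁴

Split into non-overlapping primitives; take the origin at the lower-left of the bounding box.
Plate: 6.4 × 2, A = 12.8 in², x = 3.2 in, Ī = 43.691 in⁴.
Hole 1 (subtracted): ⌀0.3, A = 0.070686 in², x = 1.6 in, Ī = 0.00039761 in⁴.
Hole 2 (subtracted): ⌀0.3, A = 0.070686 in², x = 3.2 in, Ī = 0.00039761 in⁴.
Hole 3 (subtracted): ⌀0.3, A = 0.070686 in², x = 4.8 in, Ī = 0.00039761 in⁴.
By symmetry the centroid is at mid-width, x̄ = 3.2 in.
Transfer each piece to the centroidal y-axis using Ī + A·d² with d = x − 3.2:
  plate: d = 0 in → contributes +43.691 in⁴
  hole 1: d = -1.6 in → contributes −0.18135 in⁴
  hole 2: d = 0 in → contributes −0.00039761 in⁴
  hole 3: d = 1.6 in → contributes −0.18135 in⁴
Total I = 43.328 in⁴.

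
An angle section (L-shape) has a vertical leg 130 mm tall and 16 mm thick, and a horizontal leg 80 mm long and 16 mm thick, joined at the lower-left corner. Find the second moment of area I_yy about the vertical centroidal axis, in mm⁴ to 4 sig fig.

I_yy ≈ 1.492 × 10⁶ mm⁴

Treat the section as a set of non-overlapping primitives; coordinates are from the bounding-box lower-left.
Vertical leg: 16 × 130, A = 2 080 mm², x = 8 mm, Ī = 44373.3 mm⁴.
Horizontal leg (remainder): 64 × 16, A = 1 024 mm², x = 48 mm, Ī = 349 525 mm⁴.
Centroid: x̄ = ΣA·x / ΣA = 21.1959 mm.
Transfer each piece to the vertical centroidal axis using Ī + A·d² with d = x − 21.1959:
  vertical leg: d = -13.1959 mm → contributes +406 566 mm⁴
  horizontal leg (remainder): d = 26.8041 mm → contributes +1 085 229 mm⁴
Total I = 1 491 796 mm⁴.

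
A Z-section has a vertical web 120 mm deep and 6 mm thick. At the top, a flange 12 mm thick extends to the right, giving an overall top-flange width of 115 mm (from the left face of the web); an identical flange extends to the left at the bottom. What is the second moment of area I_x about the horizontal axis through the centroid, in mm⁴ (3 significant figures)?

Treat the section as a set of non-overlapping primitives; coordinates are from the bounding-box lower-left.
Web: 6 × 120, A = 720 mm², y = 60 mm, Ī = 864 000 mm⁴.
Top flange (beyond web): 109 × 12, A = 1 308 mm², y = 114 mm, Ī = 15 696 mm⁴.
Bottom flange (beyond web): 109 × 12, A = 1 308 mm², y = 6 mm, Ī = 15 696 mm⁴.
Centroid: ȳ = ΣA·y / ΣA = 60 mm.
Transfer each piece to the horizontal axis through the centroid using Ī + A·d² with d = y − 60:
  web: d = 0 mm → contributes +864 000 mm⁴
  top flange (beyond web): d = 54 mm → contributes +3 829 824 mm⁴
  bottom flange (beyond web): d = -54 mm → contributes +3 829 824 mm⁴
Total I = 8 523 648 mm⁴.

I_x ≈ 8.52 × 10⁶ mm⁴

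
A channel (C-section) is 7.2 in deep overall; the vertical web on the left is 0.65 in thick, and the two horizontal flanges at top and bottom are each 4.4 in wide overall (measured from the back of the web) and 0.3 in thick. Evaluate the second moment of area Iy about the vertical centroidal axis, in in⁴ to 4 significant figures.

Iy ≈ 10.16 in⁴

Decompose the section into non-overlapping parts with the origin at the bottom-left of its bounding rectangle.
Web: 0.65 × 7.2, A = 4.68 in², x = 0.325 in, Ī = 0.164775 in⁴.
Top flange (beyond web): 3.75 × 0.3, A = 1.125 in², x = 2.525 in, Ī = 1.31836 in⁴.
Bottom flange (beyond web): 3.75 × 0.3, A = 1.125 in², x = 2.525 in, Ī = 1.31836 in⁴.
Centroid: x̄ = ΣA·x / ΣA = 1.03929 in.
Transfer each piece to the vertical centroidal axis using Ī + A·d² with d = x − 1.03929:
  web: d = -0.714286 in → contributes +2.55253 in⁴
  top flange (beyond web): d = 1.48571 in → contributes +3.80162 in⁴
  bottom flange (beyond web): d = 1.48571 in → contributes +3.80162 in⁴
Total I = 10.1558 in⁴.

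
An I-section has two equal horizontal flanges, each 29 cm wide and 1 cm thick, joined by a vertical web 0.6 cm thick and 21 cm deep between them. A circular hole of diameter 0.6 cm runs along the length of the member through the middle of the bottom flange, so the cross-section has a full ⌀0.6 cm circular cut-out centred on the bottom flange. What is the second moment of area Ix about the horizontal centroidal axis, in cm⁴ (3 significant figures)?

Ix ≈ 7450 cm⁴

Break the section into simple shapes (no overlaps), measuring from the bottom-left corner of the bounding box.
Bottom flange: 29 × 1, A = 29 cm², y = 0.5 cm, Ī = 2.4167 cm⁴.
Web: 0.6 × 21, A = 12.6 cm², y = 11.5 cm, Ī = 463.05 cm⁴.
Top flange: 29 × 1, A = 29 cm², y = 22.5 cm, Ī = 2.4167 cm⁴.
Hole (subtracted): ⌀0.6, A = 0.28274 cm², y = 0.5 cm, Ī = 0.0063617 cm⁴.
Centroid: ȳ = ΣA·y / ΣA = 11.544 cm.
Transfer each piece to the horizontal centroidal axis using Ī + A·d² with d = y − 11.544:
  bottom flange: d = -11.044 cm → contributes +3539.7 cm⁴
  web: d = -0.044231 cm → contributes +463.07 cm⁴
  top flange: d = 10.956 cm → contributes +3483.3 cm⁴
  hole: d = -11.044 cm → contributes −34.494 cm⁴
Total I = 7451.5 cm⁴.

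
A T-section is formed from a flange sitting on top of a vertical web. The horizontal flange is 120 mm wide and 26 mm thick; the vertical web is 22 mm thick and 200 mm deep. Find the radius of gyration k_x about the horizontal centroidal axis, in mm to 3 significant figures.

Decompose the section into non-overlapping parts with the origin at the bottom-left of its bounding rectangle.
Flange: 120 × 26, A = 3 120 mm², y = 213 mm, Ī = 175 760 mm⁴.
Web: 22 × 200, A = 4 400 mm², y = 100 mm, Ī = 14 666 667 mm⁴.
Centroid: ȳ = ΣA·y / ΣA = 146.88 mm.
Transfer each piece to the horizontal centroidal axis using Ī + A·d² with d = y − 146.88:
  flange: d = 66.117 mm → contributes +13 814 717 mm⁴
  web: d = -46.883 mm → contributes +24 337 927 mm⁴
Total I = 38 152 644 mm⁴.
Radius of gyration: k = √(I/A) = √(38 152 644 / 7 520) = 71.228 mm.

k_x ≈ 71.2 mm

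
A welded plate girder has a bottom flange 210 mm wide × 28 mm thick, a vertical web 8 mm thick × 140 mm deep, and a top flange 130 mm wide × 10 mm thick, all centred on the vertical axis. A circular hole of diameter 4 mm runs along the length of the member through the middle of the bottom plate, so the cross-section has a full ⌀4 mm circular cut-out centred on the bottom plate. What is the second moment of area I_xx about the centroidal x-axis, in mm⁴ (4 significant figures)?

Split into non-overlapping primitives; take the origin at the lower-left of the bounding box.
Bottom plate: 210 × 28, A = 5 880 mm², y = 14 mm, Ī = 384 160 mm⁴.
Web plate: 8 × 140, A = 1 120 mm², y = 98 mm, Ī = 1 829 333 mm⁴.
Top plate: 130 × 10, A = 1 300 mm², y = 173 mm, Ī = 10833.3 mm⁴.
Hole (subtracted): ⌀4, A = 12.5664 mm², y = 14 mm, Ī = 12.5664 mm⁴.
Centroid: ȳ = ΣA·y / ΣA = 50.2935 mm.
Transfer each piece to the centroidal x-axis using Ī + A·d² with d = y − 50.2935:
  bottom plate: d = -36.2935 mm → contributes +8 129 404 mm⁴
  web plate: d = 47.7065 mm → contributes +4 378 352 mm⁴
  top plate: d = 122.706 mm → contributes +19 584 783 mm⁴
  hole: d = -36.2935 mm → contributes −16565.2 mm⁴
Total I = 32 075 974 mm⁴.

I_xx ≈ 3.208 × 10⁷ mm⁴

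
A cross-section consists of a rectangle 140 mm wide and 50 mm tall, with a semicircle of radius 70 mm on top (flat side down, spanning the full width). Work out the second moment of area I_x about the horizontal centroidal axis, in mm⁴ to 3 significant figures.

I_x ≈ 1.51 × 10⁷ mm⁴

Decompose the section into non-overlapping parts with the origin at the bottom-left of its bounding rectangle.
Rectangular body: 140 × 50, A = 7 000 mm², y = 25 mm, Ī = 1 458 333 mm⁴.
Semicircular cap: semicircle r = 70, A = 7696.9 mm², y = 79.709 mm, Ī = 2 635 265 mm⁴.
Centroid: ȳ = ΣA·y / ΣA = 53.652 mm.
Transfer each piece to the horizontal centroidal axis using Ī + A·d² with d = y − 53.652:
  rectangular body: d = -28.652 mm → contributes +7 204 718 mm⁴
  semicircular cap: d = 26.057 mm → contributes +7 861 353 mm⁴
Total I = 15 066 071 mm⁴.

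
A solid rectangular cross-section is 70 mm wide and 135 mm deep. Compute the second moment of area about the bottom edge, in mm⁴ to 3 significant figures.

I_base ≈ 5.74 × 10⁷ mm⁴

The section: 70 × 135, A = 9 450 mm², y = 67.5 mm, Ī = 14 352 188 mm⁴.
Transfer it to the bottom edge using Ī + A·d² with d = y − 0:
  the section: d = 67.5 mm → contributes +57 408 750 mm⁴
Total I = 57 408 750 mm⁴.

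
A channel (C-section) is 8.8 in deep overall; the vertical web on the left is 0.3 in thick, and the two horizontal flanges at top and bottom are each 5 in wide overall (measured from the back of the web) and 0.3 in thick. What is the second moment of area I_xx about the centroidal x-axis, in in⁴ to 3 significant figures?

I_xx ≈ 68.0 in⁴

Split into non-overlapping primitives; take the origin at the lower-left of the bounding box.
Web: 0.3 × 8.8, A = 2.64 in², y = 4.4 in, Ī = 17.037 in⁴.
Top flange (beyond web): 4.7 × 0.3, A = 1.41 in², y = 8.65 in, Ī = 0.010575 in⁴.
Bottom flange (beyond web): 4.7 × 0.3, A = 1.41 in², y = 0.15 in, Ī = 0.010575 in⁴.
By symmetry the centroid is at mid-height, ȳ = 4.4 in.
Transfer each piece to the centroidal x-axis using Ī + A·d² with d = y − 4.4:
  web: d = 0 in → contributes +17.037 in⁴
  top flange (beyond web): d = 4.25 in → contributes +25.479 in⁴
  bottom flange (beyond web): d = -4.25 in → contributes +25.479 in⁴
Total I = 67.994 in⁴.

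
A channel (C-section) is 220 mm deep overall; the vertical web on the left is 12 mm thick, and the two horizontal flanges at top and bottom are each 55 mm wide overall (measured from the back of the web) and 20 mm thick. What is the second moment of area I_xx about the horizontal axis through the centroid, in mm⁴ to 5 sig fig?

Split into non-overlapping primitives; take the origin at the lower-left of the bounding box.
Web: 12 × 220, A = 2 640 mm², y = 110 mm, Ī = 10 648 000 mm⁴.
Top flange (beyond web): 43 × 20, A = 860 mm², y = 210 mm, Ī = 28666.67 mm⁴.
Bottom flange (beyond web): 43 × 20, A = 860 mm², y = 10 mm, Ī = 28666.67 mm⁴.
By symmetry the centroid is at mid-height, ȳ = 110 mm.
Transfer each piece to the horizontal axis through the centroid using Ī + A·d² with d = y − 110:
  web: d = 0 mm → contributes +10 648 000 mm⁴
  top flange (beyond web): d = 100 mm → contributes +8 628 667 mm⁴
  bottom flange (beyond web): d = -100 mm → contributes +8 628 667 mm⁴
Total I = 27 905 333 mm⁴.

I_xx ≈ 2.7905 × 10⁷ mm⁴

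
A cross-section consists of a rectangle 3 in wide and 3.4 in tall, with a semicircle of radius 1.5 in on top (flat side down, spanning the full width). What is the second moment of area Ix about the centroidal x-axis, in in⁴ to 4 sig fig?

Decompose the section into non-overlapping parts with the origin at the bottom-left of its bounding rectangle.
Rectangular body: 3 × 3.4, A = 10.2 in², y = 1.7 in, Ī = 9.826 in⁴.
Semicircular cap: semicircle r = 1.5, A = 3.53429 in², y = 4.03662 in, Ī = 0.555645 in⁴.
Centroid: ȳ = ΣA·y / ΣA = 2.30129 in.
Transfer each piece to the centroidal x-axis using Ī + A·d² with d = y − 2.30129:
  rectangular body: d = -0.60129 in → contributes +13.5138 in⁴
  semicircular cap: d = 1.73533 in → contributes +11.1987 in⁴
Total I = 24.7125 in⁴.

Ix ≈ 24.71 in⁴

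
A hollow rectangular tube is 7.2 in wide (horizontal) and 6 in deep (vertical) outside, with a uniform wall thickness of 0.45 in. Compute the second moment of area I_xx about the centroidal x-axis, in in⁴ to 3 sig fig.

Break the section into simple shapes (no overlaps), measuring from the bottom-left corner of the bounding box.
Outer rectangle: 7.2 × 6, A = 43.2 in², y = 3 in, Ī = 129.6 in⁴.
Inner void (subtracted): 6.3 × 5.1, A = 32.13 in², y = 3 in, Ī = 69.642 in⁴.
By symmetry the centroid is at mid-height, ȳ = 3 in.
All pieces are centred on the centroidal x-axis, so I = ΣĪ (holes subtracted) = 59.958 in⁴.

I_xx ≈ 60.0 in⁴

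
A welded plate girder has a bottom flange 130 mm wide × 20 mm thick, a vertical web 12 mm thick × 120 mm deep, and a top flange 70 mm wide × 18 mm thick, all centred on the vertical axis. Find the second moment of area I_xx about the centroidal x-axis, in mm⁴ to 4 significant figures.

Break the section into simple shapes (no overlaps), measuring from the bottom-left corner of the bounding box.
Bottom plate: 130 × 20, A = 2 600 mm², y = 10 mm, Ī = 86666.7 mm⁴.
Web plate: 12 × 120, A = 1 440 mm², y = 80 mm, Ī = 1 728 000 mm⁴.
Top plate: 70 × 18, A = 1 260 mm², y = 149 mm, Ī = 34 020 mm⁴.
Centroid: ȳ = ΣA·y / ΣA = 62.0642 mm.
Transfer each piece to the centroidal x-axis using Ī + A·d² with d = y − 62.0642:
  bottom plate: d = -52.0642 mm → contributes +7 134 424 mm⁴
  web plate: d = 17.9358 mm → contributes +2 191 240 mm⁴
  top plate: d = 86.9358 mm → contributes +9 556 901 mm⁴
Total I = 18 882 565 mm⁴.

I_xx ≈ 1.888 × 10⁷ mm⁴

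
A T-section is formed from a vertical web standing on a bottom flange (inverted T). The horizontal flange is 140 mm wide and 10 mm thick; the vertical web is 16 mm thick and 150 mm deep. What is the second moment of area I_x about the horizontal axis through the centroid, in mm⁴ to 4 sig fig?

Split into non-overlapping primitives; take the origin at the lower-left of the bounding box.
Flange: 140 × 10, A = 1 400 mm², y = 5 mm, Ī = 11666.7 mm⁴.
Web: 16 × 150, A = 2 400 mm², y = 85 mm, Ī = 4 500 000 mm⁴.
Centroid: ȳ = ΣA·y / ΣA = 55.5263 mm.
Transfer each piece to the horizontal axis through the centroid using Ī + A·d² with d = y − 55.5263:
  flange: d = -50.5263 mm → contributes +3 585 739 mm⁴
  web: d = 29.4737 mm → contributes +6 584 875 mm⁴
Total I = 10 170 614 mm⁴.

I_x ≈ 1.017 × 10⁷ mm⁴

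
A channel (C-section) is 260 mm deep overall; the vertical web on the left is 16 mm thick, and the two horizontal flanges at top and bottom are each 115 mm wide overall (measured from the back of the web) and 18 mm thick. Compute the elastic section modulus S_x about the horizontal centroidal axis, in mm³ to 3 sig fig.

Split into non-overlapping primitives; take the origin at the lower-left of the bounding box.
Web: 16 × 260, A = 4 160 mm², y = 130 mm, Ī = 23 434 667 mm⁴.
Top flange (beyond web): 99 × 18, A = 1 782 mm², y = 251 mm, Ī = 48 114 mm⁴.
Bottom flange (beyond web): 99 × 18, A = 1 782 mm², y = 9 mm, Ī = 48 114 mm⁴.
By symmetry the centroid is at mid-height, ȳ = 130 mm.
Transfer each piece to the horizontal centroidal axis using Ī + A·d² with d = y − 130:
  web: d = 0 mm → contributes +23 434 667 mm⁴
  top flange (beyond web): d = 121 mm → contributes +26 138 376 mm⁴
  bottom flange (beyond web): d = -121 mm → contributes +26 138 376 mm⁴
Total I = 75 711 419 mm⁴.
Extreme fibre distance c = 130 mm; S = I/c = 582 396 mm³.

S_x ≈ 5.82 × 10⁵ mm³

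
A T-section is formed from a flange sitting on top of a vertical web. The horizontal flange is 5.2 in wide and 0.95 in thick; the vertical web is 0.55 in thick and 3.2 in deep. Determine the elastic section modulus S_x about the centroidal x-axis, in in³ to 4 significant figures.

Decompose the section into non-overlapping parts with the origin at the bottom-left of its bounding rectangle.
Flange: 5.2 × 0.95, A = 4.94 in², y = 3.675 in, Ī = 0.371529 in⁴.
Web: 0.55 × 3.2, A = 1.76 in², y = 1.6 in, Ī = 1.50187 in⁴.
Centroid: ȳ = ΣA·y / ΣA = 3.12993 in.
Transfer each piece to the centroidal x-axis using Ī + A·d² with d = y − 3.12993:
  flange: d = 0.545075 in → contributes +1.83923 in⁴
  web: d = -1.52993 in → contributes +5.62145 in⁴
Total I = 7.46068 in⁴.
Extreme fibre distance c = 3.12993 in; S = I/c = 2.38366 in³.

S_x ≈ 2.384 in³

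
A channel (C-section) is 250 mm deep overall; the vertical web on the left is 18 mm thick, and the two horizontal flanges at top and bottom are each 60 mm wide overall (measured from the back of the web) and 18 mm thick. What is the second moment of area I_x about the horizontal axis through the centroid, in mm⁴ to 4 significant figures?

Split into non-overlapping primitives; take the origin at the lower-left of the bounding box.
Web: 18 × 250, A = 4 500 mm², y = 125 mm, Ī = 23 437 500 mm⁴.
Top flange (beyond web): 42 × 18, A = 756 mm², y = 241 mm, Ī = 20 412 mm⁴.
Bottom flange (beyond web): 42 × 18, A = 756 mm², y = 9 mm, Ī = 20 412 mm⁴.
By symmetry the centroid is at mid-height, ȳ = 125 mm.
Transfer each piece to the horizontal axis through the centroid using Ī + A·d² with d = y − 125:
  web: d = 0 mm → contributes +23 437 500 mm⁴
  top flange (beyond web): d = 116 mm → contributes +10 193 148 mm⁴
  bottom flange (beyond web): d = -116 mm → contributes +10 193 148 mm⁴
Total I = 43 823 796 mm⁴.

I_x ≈ 4.382 × 10⁷ mm⁴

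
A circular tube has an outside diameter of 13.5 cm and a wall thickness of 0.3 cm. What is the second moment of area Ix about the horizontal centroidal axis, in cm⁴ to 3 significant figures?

Split into non-overlapping primitives; take the origin at the lower-left of the bounding box.
Outer circle: ⌀13.5, A = 143.14 cm², y = 6.75 cm, Ī = 1630.4 cm⁴.
Bore (subtracted): ⌀12.9, A = 130.7 cm², y = 6.75 cm, Ī = 1359.3 cm⁴.
By symmetry the centroid is at mid-height, ȳ = 6.75 cm.
All pieces are centred on the horizontal centroidal axis, so I = ΣĪ (holes subtracted) = 271.1 cm⁴.

Ix ≈ 271 cm⁴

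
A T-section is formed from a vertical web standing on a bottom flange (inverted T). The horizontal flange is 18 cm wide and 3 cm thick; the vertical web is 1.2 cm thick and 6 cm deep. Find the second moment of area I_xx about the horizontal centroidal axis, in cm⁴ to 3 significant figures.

Split into non-overlapping primitives; take the origin at the lower-left of the bounding box.
Flange: 18 × 3, A = 54 cm², y = 1.5 cm, Ī = 40.5 cm⁴.
Web: 1.2 × 6, A = 7.2 cm², y = 6 cm, Ī = 21.6 cm⁴.
Centroid: ȳ = ΣA·y / ΣA = 2.0294 cm.
Transfer each piece to the horizontal centroidal axis using Ī + A·d² with d = y − 2.0294:
  flange: d = -0.52941 cm → contributes +55.635 cm⁴
  web: d = 3.9706 cm → contributes +135.11 cm⁴
Total I = 190.75 cm⁴.

I_xx ≈ 191 cm⁴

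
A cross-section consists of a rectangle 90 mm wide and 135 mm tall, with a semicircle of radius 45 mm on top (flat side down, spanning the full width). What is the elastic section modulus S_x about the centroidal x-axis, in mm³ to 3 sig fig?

S_x ≈ 4.00 × 10⁵ mm³

Split into non-overlapping primitives; take the origin at the lower-left of the bounding box.
Rectangular body: 90 × 135, A = 12 150 mm², y = 67.5 mm, Ī = 18 452 813 mm⁴.
Semicircular cap: semicircle r = 45, A = 3180.9 mm², y = 154.1 mm, Ī = 450 072 mm⁴.
Centroid: ȳ = ΣA·y / ΣA = 85.468 mm.
Transfer each piece to the centroidal x-axis using Ī + A·d² with d = y − 85.468:
  rectangular body: d = -17.968 mm → contributes +22 375 237 mm⁴
  semicircular cap: d = 68.631 mm → contributes +15 432 630 mm⁴
Total I = 37 807 867 mm⁴.
Extreme fibre distance c = 94.532 mm; S = I/c = 399 946 mm³.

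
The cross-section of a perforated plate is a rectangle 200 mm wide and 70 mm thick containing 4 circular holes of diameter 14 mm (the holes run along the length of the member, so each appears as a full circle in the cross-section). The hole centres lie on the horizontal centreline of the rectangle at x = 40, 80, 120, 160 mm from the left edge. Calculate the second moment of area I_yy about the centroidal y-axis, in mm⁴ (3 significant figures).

Treat the section as a set of non-overlapping primitives; coordinates are from the bounding-box lower-left.
Plate: 200 × 70, A = 14 000 mm², x = 100 mm, Ī = 46 666 667 mm⁴.
Hole 1 (subtracted): ⌀14, A = 153.94 mm², x = 40 mm, Ī = 1885.7 mm⁴.
Hole 2 (subtracted): ⌀14, A = 153.94 mm², x = 80 mm, Ī = 1885.7 mm⁴.
Hole 3 (subtracted): ⌀14, A = 153.94 mm², x = 120 mm, Ī = 1885.7 mm⁴.
Hole 4 (subtracted): ⌀14, A = 153.94 mm², x = 160 mm, Ī = 1885.7 mm⁴.
By symmetry the centroid is at mid-width, x̄ = 100 mm.
Transfer each piece to the centroidal y-axis using Ī + A·d² with d = x − 100:
  plate: d = 0 mm → contributes +46 666 667 mm⁴
  hole 1: d = -60 mm → contributes −556 063 mm⁴
  hole 2: d = -20 mm → contributes −63 461 mm⁴
  hole 3: d = 20 mm → contributes −63 461 mm⁴
  hole 4: d = 60 mm → contributes −556 063 mm⁴
Total I = 45 427 619 mm⁴.

I_yy ≈ 4.54 × 10⁷ mm⁴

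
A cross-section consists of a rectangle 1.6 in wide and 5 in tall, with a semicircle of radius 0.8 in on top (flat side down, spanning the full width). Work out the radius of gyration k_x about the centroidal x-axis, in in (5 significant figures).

Decompose the section into non-overlapping parts with the origin at the bottom-left of its bounding rectangle.
Rectangular body: 1.6 × 5, A = 8 in², y = 2.5 in, Ī = 16.66667 in⁴.
Semicircular cap: semicircle r = 0.8, A = 1.00531 in², y = 5.339531 in, Ī = 0.04495645 in⁴.
Centroid: ȳ = ΣA·y / ΣA = 2.816992 in.
Transfer each piece to the centroidal x-axis using Ī + A·d² with d = y − 2.816992:
  rectangular body: d = -0.3169916 in → contributes +17.47054 in⁴
  semicircular cap: d = 2.522539 in → contributes +6.441946 in⁴
Total I = 23.91248 in⁴.
Radius of gyration: k = √(I/A) = √(23.91248 / 9.00531) = 1.629532 in.

k_x ≈ 1.6295 in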